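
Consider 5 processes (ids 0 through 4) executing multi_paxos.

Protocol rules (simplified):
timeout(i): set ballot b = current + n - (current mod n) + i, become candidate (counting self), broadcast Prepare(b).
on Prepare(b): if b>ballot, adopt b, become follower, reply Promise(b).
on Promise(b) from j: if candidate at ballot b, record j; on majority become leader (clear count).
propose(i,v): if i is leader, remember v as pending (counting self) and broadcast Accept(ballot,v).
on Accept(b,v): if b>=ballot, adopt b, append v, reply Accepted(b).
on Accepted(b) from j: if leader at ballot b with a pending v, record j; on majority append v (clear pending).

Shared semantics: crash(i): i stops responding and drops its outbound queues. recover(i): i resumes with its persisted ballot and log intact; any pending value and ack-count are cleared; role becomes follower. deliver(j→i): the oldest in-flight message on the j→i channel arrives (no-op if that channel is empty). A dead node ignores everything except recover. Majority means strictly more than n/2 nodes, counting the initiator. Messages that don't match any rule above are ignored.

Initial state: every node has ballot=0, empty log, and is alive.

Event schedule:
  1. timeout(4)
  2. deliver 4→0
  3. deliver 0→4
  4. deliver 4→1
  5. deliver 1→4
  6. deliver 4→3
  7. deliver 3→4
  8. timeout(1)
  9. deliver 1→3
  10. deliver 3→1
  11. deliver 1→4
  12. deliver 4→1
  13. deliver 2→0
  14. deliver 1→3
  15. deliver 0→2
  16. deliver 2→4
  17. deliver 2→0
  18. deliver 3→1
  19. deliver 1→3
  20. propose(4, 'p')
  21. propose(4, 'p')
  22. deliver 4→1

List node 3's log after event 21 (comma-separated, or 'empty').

empty

step 1 timeout(4): 4={cand,b=9,log=-}
step 2 deliver 4→0: 0={foll,b=9,log=-}
step 3 deliver 0→4: —
step 4 deliver 4→1: 1={foll,b=9,log=-}
step 5 deliver 1→4: 4={lead,b=9,log=-}
step 6 deliver 4→3: 3={foll,b=9,log=-}
step 7 deliver 3→4: —
step 8 timeout(1): 1={cand,b=11,log=-}
step 9 deliver 1→3: 3={foll,b=11,log=-}
step 10 deliver 3→1: —
step 11 deliver 1→4: 4={foll,b=11,log=-}
step 12 deliver 4→1: 1={lead,b=11,log=-}
step 13 deliver 2→0: —
step 14 deliver 1→3: —
step 15 deliver 0→2: —
step 16 deliver 2→4: —
step 17 deliver 2→0: —
step 18 deliver 3→1: —
step 19 deliver 1→3: —
step 20 propose(4,'p'): —
step 21 propose(4,'p'): —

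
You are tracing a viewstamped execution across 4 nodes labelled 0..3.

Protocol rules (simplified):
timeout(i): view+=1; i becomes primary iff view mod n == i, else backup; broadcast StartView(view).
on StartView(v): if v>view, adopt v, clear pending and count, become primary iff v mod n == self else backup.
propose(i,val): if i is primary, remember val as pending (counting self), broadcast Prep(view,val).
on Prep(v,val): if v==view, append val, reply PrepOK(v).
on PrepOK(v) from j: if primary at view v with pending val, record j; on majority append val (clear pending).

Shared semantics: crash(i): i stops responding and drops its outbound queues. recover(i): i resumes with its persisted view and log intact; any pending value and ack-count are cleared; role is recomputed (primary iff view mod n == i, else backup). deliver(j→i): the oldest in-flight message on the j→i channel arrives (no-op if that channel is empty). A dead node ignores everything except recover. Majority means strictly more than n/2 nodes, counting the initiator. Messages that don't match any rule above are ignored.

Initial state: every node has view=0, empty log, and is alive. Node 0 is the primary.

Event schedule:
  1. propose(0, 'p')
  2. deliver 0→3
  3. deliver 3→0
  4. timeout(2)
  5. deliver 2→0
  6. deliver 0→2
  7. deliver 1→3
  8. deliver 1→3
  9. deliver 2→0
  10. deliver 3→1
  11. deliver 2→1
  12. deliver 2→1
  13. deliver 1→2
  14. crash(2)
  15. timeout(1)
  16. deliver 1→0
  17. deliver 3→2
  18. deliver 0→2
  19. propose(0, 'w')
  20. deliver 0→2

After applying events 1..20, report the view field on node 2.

1

step 1 propose(0,'p'): —
step 2 deliver 0→3: 3={back,v=0,log=p}
step 3 deliver 3→0: —
step 4 timeout(2): 2={back,v=1,log=-}
step 5 deliver 2→0: 0={back,v=1,log=-}
step 6 deliver 0→2: —
step 7 deliver 1→3: —
step 8 deliver 1→3: —
step 9 deliver 2→0: —
step 10 deliver 3→1: —
step 11 deliver 2→1: 1={prim,v=1,log=-}
step 12 deliver 2→1: —
step 13 deliver 1→2: —
step 14 crash(2): 2={✗back,v=1,log=-}
step 15 timeout(1): 1={back,v=2,log=-}
step 16 deliver 1→0: 0={back,v=2,log=-}
step 17 deliver 3→2: —
step 18 deliver 0→2: —
step 19 propose(0,'w'): —
step 20 deliver 0→2: —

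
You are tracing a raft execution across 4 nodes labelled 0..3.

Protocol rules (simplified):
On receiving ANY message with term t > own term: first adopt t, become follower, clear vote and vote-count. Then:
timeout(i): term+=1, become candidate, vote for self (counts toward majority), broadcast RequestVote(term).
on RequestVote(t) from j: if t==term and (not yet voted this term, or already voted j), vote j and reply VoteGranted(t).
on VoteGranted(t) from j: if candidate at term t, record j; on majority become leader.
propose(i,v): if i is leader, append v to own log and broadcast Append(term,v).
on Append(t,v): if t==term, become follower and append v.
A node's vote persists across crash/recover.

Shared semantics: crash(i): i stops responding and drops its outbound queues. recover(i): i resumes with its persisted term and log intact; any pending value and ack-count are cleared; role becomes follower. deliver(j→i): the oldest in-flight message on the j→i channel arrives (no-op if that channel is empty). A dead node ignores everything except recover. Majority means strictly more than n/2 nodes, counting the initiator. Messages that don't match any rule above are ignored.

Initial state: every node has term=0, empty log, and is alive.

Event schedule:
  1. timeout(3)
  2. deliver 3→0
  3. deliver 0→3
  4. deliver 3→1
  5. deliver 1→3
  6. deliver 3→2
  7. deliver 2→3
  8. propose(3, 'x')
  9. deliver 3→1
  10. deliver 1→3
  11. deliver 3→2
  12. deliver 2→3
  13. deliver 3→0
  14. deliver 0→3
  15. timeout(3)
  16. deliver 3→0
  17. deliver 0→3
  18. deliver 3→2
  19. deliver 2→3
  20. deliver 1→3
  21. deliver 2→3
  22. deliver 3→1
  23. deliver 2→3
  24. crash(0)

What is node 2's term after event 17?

1

1. timeout(3):  <3:cand t1 ->
2. deliver 3→0:  <0:foll t1 ->
3. deliver 0→3:  nop
4. deliver 3→1:  <1:foll t1 ->
5. deliver 1→3:  <3:lead t1 ->
6. deliver 3→2:  <2:foll t1 ->
7. deliver 2→3:  nop
8. propose(3,'x'):  <3:lead t1 x>
9. deliver 3→1:  <1:foll t1 x>
10. deliver 1→3:  nop
11. deliver 3→2:  <2:foll t1 x>
12. deliver 2→3:  nop
13. deliver 3→0:  <0:foll t1 x>
14. deliver 0→3:  nop
15. timeout(3):  <3:cand t2 x>
16. deliver 3→0:  <0:foll t2 x>
17. deliver 0→3:  nop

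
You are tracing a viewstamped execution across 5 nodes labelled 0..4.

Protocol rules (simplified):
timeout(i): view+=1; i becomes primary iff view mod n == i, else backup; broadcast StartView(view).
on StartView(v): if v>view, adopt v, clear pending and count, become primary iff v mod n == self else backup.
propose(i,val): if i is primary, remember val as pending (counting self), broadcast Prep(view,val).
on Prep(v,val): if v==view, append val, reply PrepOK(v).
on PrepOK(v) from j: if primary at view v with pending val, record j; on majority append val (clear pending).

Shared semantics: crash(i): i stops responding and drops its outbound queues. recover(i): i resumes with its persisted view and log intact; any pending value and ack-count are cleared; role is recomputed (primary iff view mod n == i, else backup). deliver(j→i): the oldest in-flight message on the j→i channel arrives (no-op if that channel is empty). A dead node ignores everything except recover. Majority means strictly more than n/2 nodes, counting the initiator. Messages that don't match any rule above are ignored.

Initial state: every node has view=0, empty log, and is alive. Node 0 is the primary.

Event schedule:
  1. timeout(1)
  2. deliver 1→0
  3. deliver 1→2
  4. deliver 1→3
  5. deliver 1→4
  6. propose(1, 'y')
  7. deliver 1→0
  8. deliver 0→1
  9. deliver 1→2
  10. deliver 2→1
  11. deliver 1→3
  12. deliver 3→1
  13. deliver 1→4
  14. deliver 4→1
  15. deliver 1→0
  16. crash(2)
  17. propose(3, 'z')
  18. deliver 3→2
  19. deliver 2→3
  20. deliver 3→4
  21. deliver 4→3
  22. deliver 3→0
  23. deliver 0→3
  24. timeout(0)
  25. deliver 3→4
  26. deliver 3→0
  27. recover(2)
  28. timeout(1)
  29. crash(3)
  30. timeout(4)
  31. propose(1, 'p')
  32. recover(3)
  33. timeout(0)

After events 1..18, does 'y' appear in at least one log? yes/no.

step 1 timeout(1): 1={prim,v=1,log=-}
step 2 deliver 1→0: 0={back,v=1,log=-}
step 3 deliver 1→2: 2={back,v=1,log=-}
step 4 deliver 1→3: 3={back,v=1,log=-}
step 5 deliver 1→4: 4={back,v=1,log=-}
step 6 propose(1,'y'): —
step 7 deliver 1→0: 0={back,v=1,log=y}
step 8 deliver 0→1: —
step 9 deliver 1→2: 2={back,v=1,log=y}
step 10 deliver 2→1: 1={prim,v=1,log=y}
step 11 deliver 1→3: 3={back,v=1,log=y}
step 12 deliver 3→1: —
step 13 deliver 1→4: 4={back,v=1,log=y}
step 14 deliver 4→1: —
step 15 deliver 1→0: —
step 16 crash(2): 2={✗back,v=1,log=y}
step 17 propose(3,'z'): —
step 18 deliver 3→2: —

yes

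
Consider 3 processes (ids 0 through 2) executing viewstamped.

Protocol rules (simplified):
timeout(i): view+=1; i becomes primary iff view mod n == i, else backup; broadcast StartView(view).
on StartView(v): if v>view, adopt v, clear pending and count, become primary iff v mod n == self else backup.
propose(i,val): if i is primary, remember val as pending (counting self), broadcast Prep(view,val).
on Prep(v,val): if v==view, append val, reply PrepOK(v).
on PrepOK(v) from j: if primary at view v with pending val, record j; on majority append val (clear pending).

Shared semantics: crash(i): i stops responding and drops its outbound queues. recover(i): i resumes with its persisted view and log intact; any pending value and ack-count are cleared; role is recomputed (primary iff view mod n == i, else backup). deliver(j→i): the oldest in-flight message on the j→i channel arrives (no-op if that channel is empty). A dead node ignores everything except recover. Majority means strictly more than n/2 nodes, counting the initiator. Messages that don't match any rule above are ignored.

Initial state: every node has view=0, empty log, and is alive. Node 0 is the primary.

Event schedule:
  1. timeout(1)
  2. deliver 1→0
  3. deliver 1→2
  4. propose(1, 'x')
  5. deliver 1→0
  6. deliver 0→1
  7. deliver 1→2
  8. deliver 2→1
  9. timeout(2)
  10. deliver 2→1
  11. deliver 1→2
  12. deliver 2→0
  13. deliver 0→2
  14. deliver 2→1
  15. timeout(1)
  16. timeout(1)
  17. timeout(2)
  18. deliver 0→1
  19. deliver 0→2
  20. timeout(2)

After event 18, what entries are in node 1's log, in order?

step 1 timeout(1): 1={prim,v=1,log=-}
step 2 deliver 1→0: 0={back,v=1,log=-}
step 3 deliver 1→2: 2={back,v=1,log=-}
step 4 propose(1,'x'): —
step 5 deliver 1→0: 0={back,v=1,log=x}
step 6 deliver 0→1: 1={prim,v=1,log=x}
step 7 deliver 1→2: 2={back,v=1,log=x}
step 8 deliver 2→1: —
step 9 timeout(2): 2={prim,v=2,log=x}
step 10 deliver 2→1: 1={back,v=2,log=x}
step 11 deliver 1→2: —
step 12 deliver 2→0: 0={back,v=2,log=x}
step 13 deliver 0→2: —
step 14 deliver 2→1: —
step 15 timeout(1): 1={back,v=3,log=x}
step 16 timeout(1): 1={prim,v=4,log=x}
step 17 timeout(2): 2={back,v=3,log=x}
step 18 deliver 0→1: —

x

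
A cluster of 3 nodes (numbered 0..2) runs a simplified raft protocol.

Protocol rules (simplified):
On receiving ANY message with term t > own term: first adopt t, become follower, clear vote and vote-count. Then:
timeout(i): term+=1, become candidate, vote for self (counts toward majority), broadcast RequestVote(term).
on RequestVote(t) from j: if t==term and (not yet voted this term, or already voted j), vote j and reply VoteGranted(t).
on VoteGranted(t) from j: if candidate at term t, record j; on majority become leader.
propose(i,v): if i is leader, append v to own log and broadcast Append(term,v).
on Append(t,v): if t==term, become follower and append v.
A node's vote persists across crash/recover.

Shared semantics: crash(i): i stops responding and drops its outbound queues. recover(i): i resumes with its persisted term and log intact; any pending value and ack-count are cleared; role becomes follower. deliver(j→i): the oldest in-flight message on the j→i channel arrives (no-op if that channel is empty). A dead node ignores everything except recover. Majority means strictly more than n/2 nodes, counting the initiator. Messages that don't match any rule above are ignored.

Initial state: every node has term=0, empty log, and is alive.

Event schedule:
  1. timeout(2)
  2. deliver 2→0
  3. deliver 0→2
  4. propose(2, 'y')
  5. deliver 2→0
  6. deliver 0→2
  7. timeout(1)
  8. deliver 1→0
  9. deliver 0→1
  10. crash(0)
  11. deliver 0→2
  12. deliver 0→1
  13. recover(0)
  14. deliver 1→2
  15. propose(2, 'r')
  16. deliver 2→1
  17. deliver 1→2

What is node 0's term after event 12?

step 1 timeout(2): 2={cand,t=1,log=-}
step 2 deliver 2→0: 0={foll,t=1,log=-}
step 3 deliver 0→2: 2={lead,t=1,log=-}
step 4 propose(2,'y'): 2={lead,t=1,log=y}
step 5 deliver 2→0: 0={foll,t=1,log=y}
step 6 deliver 0→2: —
step 7 timeout(1): 1={cand,t=1,log=-}
step 8 deliver 1→0: —
step 9 deliver 0→1: —
step 10 crash(0): 0={✗foll,t=1,log=y}
step 11 deliver 0→2: —
step 12 deliver 0→1: —

1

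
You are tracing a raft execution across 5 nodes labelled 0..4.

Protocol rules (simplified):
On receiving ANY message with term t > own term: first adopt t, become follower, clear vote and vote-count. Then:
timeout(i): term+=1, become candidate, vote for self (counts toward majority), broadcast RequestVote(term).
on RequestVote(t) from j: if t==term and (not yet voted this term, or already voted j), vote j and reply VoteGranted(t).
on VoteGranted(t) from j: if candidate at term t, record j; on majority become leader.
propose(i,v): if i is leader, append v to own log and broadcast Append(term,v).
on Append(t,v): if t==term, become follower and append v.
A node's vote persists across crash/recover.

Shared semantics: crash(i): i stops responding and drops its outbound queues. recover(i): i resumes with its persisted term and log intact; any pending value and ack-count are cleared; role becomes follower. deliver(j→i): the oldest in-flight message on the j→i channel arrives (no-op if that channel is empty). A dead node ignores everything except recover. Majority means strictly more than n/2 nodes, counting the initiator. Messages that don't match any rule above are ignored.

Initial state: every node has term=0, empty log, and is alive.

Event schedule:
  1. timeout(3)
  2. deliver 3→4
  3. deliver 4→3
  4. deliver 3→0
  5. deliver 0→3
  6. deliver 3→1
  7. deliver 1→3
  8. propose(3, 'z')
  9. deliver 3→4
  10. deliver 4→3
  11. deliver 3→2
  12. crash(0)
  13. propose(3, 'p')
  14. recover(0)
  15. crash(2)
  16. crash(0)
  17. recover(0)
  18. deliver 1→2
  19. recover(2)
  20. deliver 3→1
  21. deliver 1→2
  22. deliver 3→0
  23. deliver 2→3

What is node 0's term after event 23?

1

after 1 — timeout(3): n3:cand/t1/[-]
after 2 — deliver 3→4: n4:foll/t1/[-]
after 3 — deliver 4→3: ·
after 4 — deliver 3→0: n0:foll/t1/[-]
after 5 — deliver 0→3: n3:lead/t1/[-]
after 6 — deliver 3→1: n1:foll/t1/[-]
after 7 — deliver 1→3: ·
after 8 — propose(3,'z'): n3:lead/t1/[z]
after 9 — deliver 3→4: n4:foll/t1/[z]
after 10 — deliver 4→3: ·
after 11 — deliver 3→2: n2:foll/t1/[-]
after 12 — crash(0): n0:✗foll/t1/[-]
after 13 — propose(3,'p'): n3:lead/t1/[z,p]
after 14 — recover(0): n0:foll/t1/[-]
after 15 — crash(2): n2:✗foll/t1/[-]
after 16 — crash(0): n0:✗foll/t1/[-]
after 17 — recover(0): n0:foll/t1/[-]
after 18 — deliver 1→2: ·
after 19 — recover(2): n2:foll/t1/[-]
after 20 — deliver 3→1: n1:foll/t1/[z]
after 21 — deliver 1→2: ·
after 22 — deliver 3→0: n0:foll/t1/[z]
after 23 — deliver 2→3: ·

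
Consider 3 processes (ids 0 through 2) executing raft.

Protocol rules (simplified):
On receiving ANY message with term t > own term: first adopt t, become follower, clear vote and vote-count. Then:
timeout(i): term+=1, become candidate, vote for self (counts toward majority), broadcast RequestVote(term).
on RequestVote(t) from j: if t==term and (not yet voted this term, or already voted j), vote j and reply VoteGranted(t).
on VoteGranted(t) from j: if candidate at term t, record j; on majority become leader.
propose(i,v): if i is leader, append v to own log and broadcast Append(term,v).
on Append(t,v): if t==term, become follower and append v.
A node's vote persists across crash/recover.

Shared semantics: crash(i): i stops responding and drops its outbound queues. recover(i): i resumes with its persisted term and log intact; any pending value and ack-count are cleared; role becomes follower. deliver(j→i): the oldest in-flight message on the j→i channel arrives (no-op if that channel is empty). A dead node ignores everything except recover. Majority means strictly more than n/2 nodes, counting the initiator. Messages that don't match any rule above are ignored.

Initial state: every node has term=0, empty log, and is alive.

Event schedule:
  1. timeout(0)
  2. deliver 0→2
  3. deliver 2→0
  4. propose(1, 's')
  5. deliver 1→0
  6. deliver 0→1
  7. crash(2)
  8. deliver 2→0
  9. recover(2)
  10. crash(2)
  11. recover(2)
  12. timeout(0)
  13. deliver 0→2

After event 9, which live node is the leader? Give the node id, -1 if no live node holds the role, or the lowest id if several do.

0

[1] timeout(0) → N0(cand t1 [-])
[2] deliver 0→2 → N2(foll t1 [-])
[3] deliver 2→0 → N0(lead t1 [-])
[4] propose(1,'s') → ∅
[5] deliver 1→0 → ∅
[6] deliver 0→1 → N1(foll t1 [-])
[7] crash(2) → N2(✗foll t1 [-])
[8] deliver 2→0 → ∅
[9] recover(2) → N2(foll t1 [-])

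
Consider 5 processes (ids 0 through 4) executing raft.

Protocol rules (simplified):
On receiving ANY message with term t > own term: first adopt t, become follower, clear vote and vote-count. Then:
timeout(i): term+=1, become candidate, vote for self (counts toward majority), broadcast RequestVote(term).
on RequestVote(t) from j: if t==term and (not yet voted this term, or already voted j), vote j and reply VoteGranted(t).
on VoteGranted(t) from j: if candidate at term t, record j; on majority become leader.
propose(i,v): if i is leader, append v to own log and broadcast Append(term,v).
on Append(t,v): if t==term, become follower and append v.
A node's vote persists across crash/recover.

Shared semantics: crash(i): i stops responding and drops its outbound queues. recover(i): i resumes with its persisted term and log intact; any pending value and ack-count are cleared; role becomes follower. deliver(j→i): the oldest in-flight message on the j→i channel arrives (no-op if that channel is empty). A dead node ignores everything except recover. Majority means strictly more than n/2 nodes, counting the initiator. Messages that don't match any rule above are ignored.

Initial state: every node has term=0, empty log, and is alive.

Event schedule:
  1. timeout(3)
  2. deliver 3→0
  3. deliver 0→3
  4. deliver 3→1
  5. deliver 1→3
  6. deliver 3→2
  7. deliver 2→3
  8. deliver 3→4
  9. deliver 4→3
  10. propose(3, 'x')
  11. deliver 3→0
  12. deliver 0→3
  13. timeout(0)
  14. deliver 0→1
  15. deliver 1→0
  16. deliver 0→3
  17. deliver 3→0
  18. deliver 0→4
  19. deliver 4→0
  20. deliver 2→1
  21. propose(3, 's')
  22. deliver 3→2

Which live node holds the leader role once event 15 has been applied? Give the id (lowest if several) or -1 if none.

3

[1] timeout(3) → N3(cand t1 [-])
[2] deliver 3→0 → N0(foll t1 [-])
[3] deliver 0→3 → ∅
[4] deliver 3→1 → N1(foll t1 [-])
[5] deliver 1→3 → N3(lead t1 [-])
[6] deliver 3→2 → N2(foll t1 [-])
[7] deliver 2→3 → ∅
[8] deliver 3→4 → N4(foll t1 [-])
[9] deliver 4→3 → ∅
[10] propose(3,'x') → N3(lead t1 [x])
[11] deliver 3→0 → N0(foll t1 [x])
[12] deliver 0→3 → ∅
[13] timeout(0) → N0(cand t2 [x])
[14] deliver 0→1 → N1(foll t2 [-])
[15] deliver 1→0 → ∅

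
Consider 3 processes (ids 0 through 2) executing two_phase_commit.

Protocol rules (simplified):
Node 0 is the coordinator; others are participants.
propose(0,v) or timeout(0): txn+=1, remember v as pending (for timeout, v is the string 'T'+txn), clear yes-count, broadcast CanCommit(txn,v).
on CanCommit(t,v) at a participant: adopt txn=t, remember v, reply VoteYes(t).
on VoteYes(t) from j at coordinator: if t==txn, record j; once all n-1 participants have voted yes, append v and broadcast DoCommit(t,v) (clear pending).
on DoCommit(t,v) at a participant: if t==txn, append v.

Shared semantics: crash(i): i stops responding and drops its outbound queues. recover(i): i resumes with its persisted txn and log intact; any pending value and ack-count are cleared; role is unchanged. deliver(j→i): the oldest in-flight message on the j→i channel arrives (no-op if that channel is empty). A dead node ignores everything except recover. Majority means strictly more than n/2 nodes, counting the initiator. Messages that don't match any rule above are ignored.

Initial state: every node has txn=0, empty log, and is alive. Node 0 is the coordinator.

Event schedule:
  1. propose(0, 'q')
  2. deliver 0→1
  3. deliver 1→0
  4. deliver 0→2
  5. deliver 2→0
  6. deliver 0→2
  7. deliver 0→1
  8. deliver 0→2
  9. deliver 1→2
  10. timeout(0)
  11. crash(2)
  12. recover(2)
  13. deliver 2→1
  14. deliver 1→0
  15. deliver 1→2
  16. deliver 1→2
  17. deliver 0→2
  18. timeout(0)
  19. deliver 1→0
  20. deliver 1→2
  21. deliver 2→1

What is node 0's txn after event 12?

1. propose(0,'q'):  <0:coor t1 ->
2. deliver 0→1:  <1:part t1 ->
3. deliver 1→0:  nop
4. deliver 0→2:  <2:part t1 ->
5. deliver 2→0:  <0:coor t1 q>
6. deliver 0→2:  <2:part t1 q>
7. deliver 0→1:  <1:part t1 q>
8. deliver 0→2:  nop
9. deliver 1→2:  nop
10. timeout(0):  <0:coor t2 q>
11. crash(2):  <2:✗part t1 q>
12. recover(2):  <2:part t1 q>

2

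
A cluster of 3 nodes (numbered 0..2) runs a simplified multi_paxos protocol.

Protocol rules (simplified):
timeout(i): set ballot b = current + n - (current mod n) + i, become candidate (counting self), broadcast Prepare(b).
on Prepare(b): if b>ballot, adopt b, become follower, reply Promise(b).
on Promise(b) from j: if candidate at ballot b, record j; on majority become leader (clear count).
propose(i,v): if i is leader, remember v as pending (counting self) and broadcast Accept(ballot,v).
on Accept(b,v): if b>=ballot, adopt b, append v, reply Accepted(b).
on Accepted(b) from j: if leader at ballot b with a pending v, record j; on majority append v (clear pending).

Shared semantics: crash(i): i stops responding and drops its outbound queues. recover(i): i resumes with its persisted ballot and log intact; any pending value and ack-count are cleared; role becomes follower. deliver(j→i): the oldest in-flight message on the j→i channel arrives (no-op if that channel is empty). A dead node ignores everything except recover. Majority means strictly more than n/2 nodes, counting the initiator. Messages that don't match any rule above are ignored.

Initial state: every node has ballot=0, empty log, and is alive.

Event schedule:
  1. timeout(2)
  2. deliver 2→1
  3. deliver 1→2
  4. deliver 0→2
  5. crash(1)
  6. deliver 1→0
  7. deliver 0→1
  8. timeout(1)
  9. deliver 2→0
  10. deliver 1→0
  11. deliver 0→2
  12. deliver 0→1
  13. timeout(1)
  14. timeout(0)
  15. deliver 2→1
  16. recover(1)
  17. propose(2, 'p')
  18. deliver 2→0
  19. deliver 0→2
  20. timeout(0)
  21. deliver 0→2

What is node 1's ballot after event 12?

5

after 1 — timeout(2): n2:cand/b5/[-]
after 2 — deliver 2→1: n1:foll/b5/[-]
after 3 — deliver 1→2: n2:lead/b5/[-]
after 4 — deliver 0→2: ·
after 5 — crash(1): n1:✗foll/b5/[-]
after 6 — deliver 1→0: ·
after 7 — deliver 0→1: ·
after 8 — timeout(1): ·
after 9 — deliver 2→0: n0:foll/b5/[-]
after 10 — deliver 1→0: ·
after 11 — deliver 0→2: ·
after 12 — deliver 0→1: ·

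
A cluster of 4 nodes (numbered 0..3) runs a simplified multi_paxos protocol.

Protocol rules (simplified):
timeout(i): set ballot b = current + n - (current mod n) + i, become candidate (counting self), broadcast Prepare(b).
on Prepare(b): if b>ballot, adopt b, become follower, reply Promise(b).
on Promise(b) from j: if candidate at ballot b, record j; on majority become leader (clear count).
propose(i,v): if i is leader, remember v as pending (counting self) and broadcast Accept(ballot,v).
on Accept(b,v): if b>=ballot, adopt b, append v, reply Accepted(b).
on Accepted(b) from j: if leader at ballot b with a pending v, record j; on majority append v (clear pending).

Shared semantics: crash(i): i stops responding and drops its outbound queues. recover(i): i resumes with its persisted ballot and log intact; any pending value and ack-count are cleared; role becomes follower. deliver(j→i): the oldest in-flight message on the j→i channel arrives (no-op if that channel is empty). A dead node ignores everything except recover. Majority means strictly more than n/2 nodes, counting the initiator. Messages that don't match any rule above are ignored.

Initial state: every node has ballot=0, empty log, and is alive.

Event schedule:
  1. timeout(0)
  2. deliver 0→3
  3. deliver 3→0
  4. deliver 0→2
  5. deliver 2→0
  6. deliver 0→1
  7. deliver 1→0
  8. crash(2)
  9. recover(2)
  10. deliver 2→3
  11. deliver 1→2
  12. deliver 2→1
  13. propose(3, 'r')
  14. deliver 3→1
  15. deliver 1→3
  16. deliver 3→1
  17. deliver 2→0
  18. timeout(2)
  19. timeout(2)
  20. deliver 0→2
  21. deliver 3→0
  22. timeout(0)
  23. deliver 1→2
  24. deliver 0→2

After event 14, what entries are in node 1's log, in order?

[1] timeout(0) → N0(cand b4 [-])
[2] deliver 0→3 → N3(foll b4 [-])
[3] deliver 3→0 → ∅
[4] deliver 0→2 → N2(foll b4 [-])
[5] deliver 2→0 → N0(lead b4 [-])
[6] deliver 0→1 → N1(foll b4 [-])
[7] deliver 1→0 → ∅
[8] crash(2) → N2(✗foll b4 [-])
[9] recover(2) → N2(foll b4 [-])
[10] deliver 2→3 → ∅
[11] deliver 1→2 → ∅
[12] deliver 2→1 → ∅
[13] propose(3,'r') → ∅
[14] deliver 3→1 → ∅

empty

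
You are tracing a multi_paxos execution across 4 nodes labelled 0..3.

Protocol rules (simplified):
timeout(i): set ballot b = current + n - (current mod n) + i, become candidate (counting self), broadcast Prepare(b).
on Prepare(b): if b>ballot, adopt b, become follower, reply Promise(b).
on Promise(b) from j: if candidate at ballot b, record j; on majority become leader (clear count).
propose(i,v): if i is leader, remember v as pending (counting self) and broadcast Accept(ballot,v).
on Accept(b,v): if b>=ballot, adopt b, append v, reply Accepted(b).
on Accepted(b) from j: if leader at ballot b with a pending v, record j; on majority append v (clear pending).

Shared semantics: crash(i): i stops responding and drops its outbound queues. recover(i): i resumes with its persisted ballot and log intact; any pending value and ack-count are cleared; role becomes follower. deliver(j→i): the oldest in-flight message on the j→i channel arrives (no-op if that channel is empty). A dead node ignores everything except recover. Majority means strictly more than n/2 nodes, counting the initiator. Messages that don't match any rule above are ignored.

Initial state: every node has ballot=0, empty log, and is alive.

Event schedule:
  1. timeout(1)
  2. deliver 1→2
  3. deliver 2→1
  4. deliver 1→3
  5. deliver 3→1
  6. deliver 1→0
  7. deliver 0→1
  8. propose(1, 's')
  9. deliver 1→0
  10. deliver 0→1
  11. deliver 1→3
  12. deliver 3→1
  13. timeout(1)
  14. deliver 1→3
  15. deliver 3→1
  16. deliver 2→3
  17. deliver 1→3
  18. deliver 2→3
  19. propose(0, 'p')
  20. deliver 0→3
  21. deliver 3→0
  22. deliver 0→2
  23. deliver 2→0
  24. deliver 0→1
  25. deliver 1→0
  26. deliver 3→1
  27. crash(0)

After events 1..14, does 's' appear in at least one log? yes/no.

[1] timeout(1) → N1(cand b5 [-])
[2] deliver 1→2 → N2(foll b5 [-])
[3] deliver 2→1 → ∅
[4] deliver 1→3 → N3(foll b5 [-])
[5] deliver 3→1 → N1(lead b5 [-])
[6] deliver 1→0 → N0(foll b5 [-])
[7] deliver 0→1 → ∅
[8] propose(1,'s') → ∅
[9] deliver 1→0 → N0(foll b5 [s])
[10] deliver 0→1 → ∅
[11] deliver 1→3 → N3(foll b5 [s])
[12] deliver 3→1 → N1(lead b5 [s])
[13] timeout(1) → N1(cand b9 [s])
[14] deliver 1→3 → N3(foll b9 [s])

yes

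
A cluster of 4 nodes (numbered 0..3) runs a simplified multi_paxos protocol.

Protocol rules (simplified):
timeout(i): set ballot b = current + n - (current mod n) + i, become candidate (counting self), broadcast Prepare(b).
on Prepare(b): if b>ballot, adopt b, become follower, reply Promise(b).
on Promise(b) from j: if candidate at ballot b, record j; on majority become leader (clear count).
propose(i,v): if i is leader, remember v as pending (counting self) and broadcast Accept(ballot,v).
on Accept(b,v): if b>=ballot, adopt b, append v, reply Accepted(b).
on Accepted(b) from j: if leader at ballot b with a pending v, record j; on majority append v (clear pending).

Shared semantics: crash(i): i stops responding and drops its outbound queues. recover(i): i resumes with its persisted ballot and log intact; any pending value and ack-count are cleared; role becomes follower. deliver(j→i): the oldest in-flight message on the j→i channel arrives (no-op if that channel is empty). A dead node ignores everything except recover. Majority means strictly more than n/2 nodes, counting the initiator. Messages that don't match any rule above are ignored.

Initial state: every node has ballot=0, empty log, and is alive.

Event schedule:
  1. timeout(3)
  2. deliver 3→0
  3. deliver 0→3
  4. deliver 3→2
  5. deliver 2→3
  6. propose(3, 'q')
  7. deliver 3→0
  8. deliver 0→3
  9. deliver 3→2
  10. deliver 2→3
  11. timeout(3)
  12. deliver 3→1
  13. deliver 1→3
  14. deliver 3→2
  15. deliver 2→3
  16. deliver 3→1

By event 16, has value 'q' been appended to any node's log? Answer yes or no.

yes

e1 timeout(3): 3[cand,b=7,-]
e2 deliver 3→0: 0[foll,b=7,-]
e3 deliver 0→3: ·
e4 deliver 3→2: 2[foll,b=7,-]
e5 deliver 2→3: 3[lead,b=7,-]
e6 propose(3,'q'): ·
e7 deliver 3→0: 0[foll,b=7,q]
e8 deliver 0→3: ·
e9 deliver 3→2: 2[foll,b=7,q]
e10 deliver 2→3: 3[lead,b=7,q]
e11 timeout(3): 3[cand,b=11,q]
e12 deliver 3→1: 1[foll,b=7,-]
e13 deliver 1→3: ·
e14 deliver 3→2: 2[foll,b=11,q]
e15 deliver 2→3: ·
e16 deliver 3→1: 1[foll,b=7,q]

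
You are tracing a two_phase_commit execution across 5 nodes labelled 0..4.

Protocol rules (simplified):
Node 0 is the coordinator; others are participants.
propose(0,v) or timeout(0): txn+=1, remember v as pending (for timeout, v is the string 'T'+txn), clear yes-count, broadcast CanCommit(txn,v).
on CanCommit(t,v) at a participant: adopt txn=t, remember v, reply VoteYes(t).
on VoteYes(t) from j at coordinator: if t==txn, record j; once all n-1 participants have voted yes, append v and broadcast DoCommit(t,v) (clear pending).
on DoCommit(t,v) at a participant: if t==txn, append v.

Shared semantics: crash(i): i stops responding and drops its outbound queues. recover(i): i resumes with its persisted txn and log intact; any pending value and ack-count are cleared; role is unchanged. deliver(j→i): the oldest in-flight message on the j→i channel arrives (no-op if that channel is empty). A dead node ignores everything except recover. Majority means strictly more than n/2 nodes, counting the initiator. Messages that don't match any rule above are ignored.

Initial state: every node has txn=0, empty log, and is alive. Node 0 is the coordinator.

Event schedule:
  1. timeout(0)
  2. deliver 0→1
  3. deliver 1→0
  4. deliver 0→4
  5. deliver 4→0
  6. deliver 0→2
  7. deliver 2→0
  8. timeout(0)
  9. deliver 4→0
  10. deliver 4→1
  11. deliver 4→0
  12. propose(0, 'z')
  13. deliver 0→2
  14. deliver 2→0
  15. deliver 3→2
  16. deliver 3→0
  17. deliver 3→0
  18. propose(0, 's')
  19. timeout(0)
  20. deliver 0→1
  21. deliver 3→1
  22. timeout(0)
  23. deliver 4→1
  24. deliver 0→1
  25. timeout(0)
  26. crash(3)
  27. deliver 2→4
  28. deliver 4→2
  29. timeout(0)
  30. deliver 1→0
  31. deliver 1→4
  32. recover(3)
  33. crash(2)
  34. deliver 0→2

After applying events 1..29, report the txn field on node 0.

1. timeout(0):  <0:coor t1 ->
2. deliver 0→1:  <1:part t1 ->
3. deliver 1→0:  nop
4. deliver 0→4:  <4:part t1 ->
5. deliver 4→0:  nop
6. deliver 0→2:  <2:part t1 ->
7. deliver 2→0:  nop
8. timeout(0):  <0:coor t2 ->
9. deliver 4→0:  nop
10. deliver 4→1:  nop
11. deliver 4→0:  nop
12. propose(0,'z'):  <0:coor t3 ->
13. deliver 0→2:  <2:part t2 ->
14. deliver 2→0:  nop
15. deliver 3→2:  nop
16. deliver 3→0:  nop
17. deliver 3→0:  nop
18. propose(0,'s'):  <0:coor t4 ->
19. timeout(0):  <0:coor t5 ->
20. deliver 0→1:  <1:part t2 ->
21. deliver 3→1:  nop
22. timeout(0):  <0:coor t6 ->
23. deliver 4→1:  nop
24. deliver 0→1:  <1:part t3 ->
25. timeout(0):  <0:coor t7 ->
26. crash(3):  <3:✗part t0 ->
27. deliver 2→4:  nop
28. deliver 4→2:  nop
29. timeout(0):  <0:coor t8 ->

8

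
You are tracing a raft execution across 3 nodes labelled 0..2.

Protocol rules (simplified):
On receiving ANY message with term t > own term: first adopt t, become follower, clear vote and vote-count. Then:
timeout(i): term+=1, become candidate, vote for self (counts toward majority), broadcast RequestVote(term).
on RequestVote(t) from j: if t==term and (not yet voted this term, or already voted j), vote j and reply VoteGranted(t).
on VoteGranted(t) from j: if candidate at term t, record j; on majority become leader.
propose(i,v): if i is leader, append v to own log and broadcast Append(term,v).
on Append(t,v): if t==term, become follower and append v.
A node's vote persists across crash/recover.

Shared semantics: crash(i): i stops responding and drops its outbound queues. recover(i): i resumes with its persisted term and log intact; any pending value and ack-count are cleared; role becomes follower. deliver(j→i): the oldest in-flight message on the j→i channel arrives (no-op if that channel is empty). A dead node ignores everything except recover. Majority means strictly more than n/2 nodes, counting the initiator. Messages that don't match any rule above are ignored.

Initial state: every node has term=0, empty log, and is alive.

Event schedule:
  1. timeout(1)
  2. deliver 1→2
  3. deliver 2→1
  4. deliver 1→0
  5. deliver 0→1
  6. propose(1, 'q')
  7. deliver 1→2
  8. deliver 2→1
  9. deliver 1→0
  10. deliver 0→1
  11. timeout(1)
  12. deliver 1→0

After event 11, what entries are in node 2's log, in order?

[1] timeout(1) → N1(cand t1 [-])
[2] deliver 1→2 → N2(foll t1 [-])
[3] deliver 2→1 → N1(lead t1 [-])
[4] deliver 1→0 → N0(foll t1 [-])
[5] deliver 0→1 → ∅
[6] propose(1,'q') → N1(lead t1 [q])
[7] deliver 1→2 → N2(foll t1 [q])
[8] deliver 2→1 → ∅
[9] deliver 1→0 → N0(foll t1 [q])
[10] deliver 0→1 → ∅
[11] timeout(1) → N1(cand t2 [q])

q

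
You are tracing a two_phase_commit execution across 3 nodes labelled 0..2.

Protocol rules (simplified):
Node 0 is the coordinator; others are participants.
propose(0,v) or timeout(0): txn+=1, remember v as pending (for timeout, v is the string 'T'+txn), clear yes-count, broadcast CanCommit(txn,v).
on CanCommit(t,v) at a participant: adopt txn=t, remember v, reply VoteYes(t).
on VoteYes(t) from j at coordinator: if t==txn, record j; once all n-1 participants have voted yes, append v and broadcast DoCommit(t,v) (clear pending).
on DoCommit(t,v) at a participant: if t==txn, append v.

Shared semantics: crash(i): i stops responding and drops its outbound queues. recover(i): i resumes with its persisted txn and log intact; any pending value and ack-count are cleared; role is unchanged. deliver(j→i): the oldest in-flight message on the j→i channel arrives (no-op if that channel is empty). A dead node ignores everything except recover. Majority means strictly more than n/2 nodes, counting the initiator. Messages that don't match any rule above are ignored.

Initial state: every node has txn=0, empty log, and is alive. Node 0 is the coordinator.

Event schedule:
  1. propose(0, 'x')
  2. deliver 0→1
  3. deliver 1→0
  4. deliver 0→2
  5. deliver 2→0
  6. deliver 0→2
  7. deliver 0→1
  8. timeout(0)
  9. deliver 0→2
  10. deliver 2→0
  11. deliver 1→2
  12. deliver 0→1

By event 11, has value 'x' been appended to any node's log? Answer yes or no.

yes

1. propose(0,'x'):  <0:coor t1 ->
2. deliver 0→1:  <1:part t1 ->
3. deliver 1→0:  nop
4. deliver 0→2:  <2:part t1 ->
5. deliver 2→0:  <0:coor t1 x>
6. deliver 0→2:  <2:part t1 x>
7. deliver 0→1:  <1:part t1 x>
8. timeout(0):  <0:coor t2 x>
9. deliver 0→2:  <2:part t2 x>
10. deliver 2→0:  nop
11. deliver 1→2:  nop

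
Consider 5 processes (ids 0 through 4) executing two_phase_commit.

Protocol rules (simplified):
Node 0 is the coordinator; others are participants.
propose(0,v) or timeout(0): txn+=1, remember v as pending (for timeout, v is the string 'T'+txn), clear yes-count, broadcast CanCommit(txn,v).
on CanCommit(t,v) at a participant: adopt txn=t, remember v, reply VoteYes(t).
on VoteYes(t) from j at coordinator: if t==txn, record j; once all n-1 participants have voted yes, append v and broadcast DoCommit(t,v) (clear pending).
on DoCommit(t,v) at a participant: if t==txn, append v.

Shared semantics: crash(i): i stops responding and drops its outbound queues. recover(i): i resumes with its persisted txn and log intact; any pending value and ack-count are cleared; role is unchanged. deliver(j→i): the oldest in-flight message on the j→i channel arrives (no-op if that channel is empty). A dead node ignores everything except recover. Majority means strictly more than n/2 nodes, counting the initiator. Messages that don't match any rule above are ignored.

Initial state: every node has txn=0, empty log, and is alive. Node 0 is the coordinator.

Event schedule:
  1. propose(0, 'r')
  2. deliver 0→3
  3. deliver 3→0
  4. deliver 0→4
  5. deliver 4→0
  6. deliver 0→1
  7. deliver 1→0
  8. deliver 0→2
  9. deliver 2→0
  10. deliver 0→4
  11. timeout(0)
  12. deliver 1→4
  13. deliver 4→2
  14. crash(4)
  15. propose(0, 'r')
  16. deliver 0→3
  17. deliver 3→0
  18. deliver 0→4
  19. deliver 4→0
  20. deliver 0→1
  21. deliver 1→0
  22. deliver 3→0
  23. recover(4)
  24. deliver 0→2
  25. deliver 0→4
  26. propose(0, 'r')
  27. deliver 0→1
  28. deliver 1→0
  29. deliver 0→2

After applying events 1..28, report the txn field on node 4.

2

1. propose(0,'r'):  <0:coor t1 ->
2. deliver 0→3:  <3:part t1 ->
3. deliver 3→0:  nop
4. deliver 0→4:  <4:part t1 ->
5. deliver 4→0:  nop
6. deliver 0→1:  <1:part t1 ->
7. deliver 1→0:  nop
8. deliver 0→2:  <2:part t1 ->
9. deliver 2→0:  <0:coor t1 r>
10. deliver 0→4:  <4:part t1 r>
11. timeout(0):  <0:coor t2 r>
12. deliver 1→4:  nop
13. deliver 4→2:  nop
14. crash(4):  <4:✗part t1 r>
15. propose(0,'r'):  <0:coor t3 r>
16. deliver 0→3:  <3:part t1 r>
17. deliver 3→0:  nop
18. deliver 0→4:  nop
19. deliver 4→0:  nop
20. deliver 0→1:  <1:part t1 r>
21. deliver 1→0:  nop
22. deliver 3→0:  nop
23. recover(4):  <4:part t1 r>
24. deliver 0→2:  <2:part t1 r>
25. deliver 0→4:  <4:part t2 r>
26. propose(0,'r'):  <0:coor t4 r>
27. deliver 0→1:  <1:part t2 r>
28. deliver 1→0:  nop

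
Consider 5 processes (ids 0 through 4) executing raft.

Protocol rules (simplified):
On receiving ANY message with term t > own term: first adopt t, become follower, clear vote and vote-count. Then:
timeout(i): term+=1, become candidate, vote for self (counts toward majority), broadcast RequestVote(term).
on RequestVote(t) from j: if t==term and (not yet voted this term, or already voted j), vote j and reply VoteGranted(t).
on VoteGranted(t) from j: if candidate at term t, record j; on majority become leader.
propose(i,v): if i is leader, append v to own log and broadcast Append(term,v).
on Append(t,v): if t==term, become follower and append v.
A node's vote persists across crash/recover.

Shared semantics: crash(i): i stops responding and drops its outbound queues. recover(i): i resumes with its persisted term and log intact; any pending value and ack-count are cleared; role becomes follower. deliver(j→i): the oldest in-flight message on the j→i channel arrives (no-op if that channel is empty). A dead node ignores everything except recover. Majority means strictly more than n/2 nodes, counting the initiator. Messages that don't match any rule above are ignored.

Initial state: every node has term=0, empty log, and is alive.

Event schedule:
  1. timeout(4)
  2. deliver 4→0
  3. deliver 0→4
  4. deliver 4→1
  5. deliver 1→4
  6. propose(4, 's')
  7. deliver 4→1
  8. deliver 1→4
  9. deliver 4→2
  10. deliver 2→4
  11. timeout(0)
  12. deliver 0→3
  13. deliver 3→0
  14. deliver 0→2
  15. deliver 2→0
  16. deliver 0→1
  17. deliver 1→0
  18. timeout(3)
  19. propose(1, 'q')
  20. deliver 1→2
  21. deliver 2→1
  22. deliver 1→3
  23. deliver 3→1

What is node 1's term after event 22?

2

e1 timeout(4): 4[cand,t=1,-]
e2 deliver 4→0: 0[foll,t=1,-]
e3 deliver 0→4: ·
e4 deliver 4→1: 1[foll,t=1,-]
e5 deliver 1→4: 4[lead,t=1,-]
e6 propose(4,'s'): 4[lead,t=1,s]
e7 deliver 4→1: 1[foll,t=1,s]
e8 deliver 1→4: ·
e9 deliver 4→2: 2[foll,t=1,-]
e10 deliver 2→4: ·
e11 timeout(0): 0[cand,t=2,-]
e12 deliver 0→3: 3[foll,t=2,-]
e13 deliver 3→0: ·
e14 deliver 0→2: 2[foll,t=2,-]
e15 deliver 2→0: 0[lead,t=2,-]
e16 deliver 0→1: 1[foll,t=2,s]
e17 deliver 1→0: ·
e18 timeout(3): 3[cand,t=3,-]
e19 propose(1,'q'): ·
e20 deliver 1→2: ·
e21 deliver 2→1: ·
e22 deliver 1→3: ·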